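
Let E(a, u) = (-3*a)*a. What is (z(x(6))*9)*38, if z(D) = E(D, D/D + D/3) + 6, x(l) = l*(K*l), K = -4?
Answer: -21273084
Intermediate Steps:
x(l) = -4*l² (x(l) = l*(-4*l) = -4*l²)
E(a, u) = -3*a²
z(D) = 6 - 3*D² (z(D) = -3*D² + 6 = 6 - 3*D²)
(z(x(6))*9)*38 = ((6 - 3*(-4*6²)²)*9)*38 = ((6 - 3*(-4*36)²)*9)*38 = ((6 - 3*(-144)²)*9)*38 = ((6 - 3*20736)*9)*38 = ((6 - 62208)*9)*38 = -62202*9*38 = -559818*38 = -21273084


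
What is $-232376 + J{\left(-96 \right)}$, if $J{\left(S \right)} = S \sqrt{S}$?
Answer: $-232376 - 384 i \sqrt{6} \approx -2.3238 \cdot 10^{5} - 940.6 i$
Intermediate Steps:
$J{\left(S \right)} = S^{\frac{3}{2}}$
$-232376 + J{\left(-96 \right)} = -232376 + \left(-96\right)^{\frac{3}{2}} = -232376 - 384 i \sqrt{6}$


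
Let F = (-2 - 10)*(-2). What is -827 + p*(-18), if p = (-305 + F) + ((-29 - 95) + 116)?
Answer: 4375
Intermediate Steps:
F = 24 (F = -12*(-2) = 24)
p = -289 (p = (-305 + 24) + ((-29 - 95) + 116) = -281 + (-124 + 116) = -281 - 8 = -289)
-827 + p*(-18) = -827 - 289*(-18) = -827 + 5202 = 4375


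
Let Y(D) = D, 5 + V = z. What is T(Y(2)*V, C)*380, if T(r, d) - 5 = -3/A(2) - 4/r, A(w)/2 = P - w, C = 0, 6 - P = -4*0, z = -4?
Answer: 33155/18 ≈ 1841.9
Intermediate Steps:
P = 6 (P = 6 - (-4)*0 = 6 - 1*0 = 6 + 0 = 6)
V = -9 (V = -5 - 4 = -9)
A(w) = 12 - 2*w (A(w) = 2*(6 - w) = 12 - 2*w)
T(r, d) = 37/8 - 4/r (T(r, d) = 5 + (-3/(12 - 2*2) - 4/r) = 5 + (-3/(12 - 4) - 4/r) = 5 + (-3/8 - 4/r) = 37/8 - 4/r)
T(Y(2)*V, C)*380 = (37/8 - 4/(2*(-9)))*380 = (37/8 - 4/(-18))*380 = (37/8 - 4*(-1/18))*380 = (37/8 + 2/9)*380 = (349/72)*380 = 33155/18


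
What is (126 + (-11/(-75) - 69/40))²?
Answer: 5573070409/360000 ≈ 15481.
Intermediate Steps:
(126 + (-11/(-75) - 69/40))² = (126 + (-11*(-1/75) - 69*1/40))² = (126 + (11/75 - 69/40))² = (126 - 947/600)² = (74653/600)² = 5573070409/360000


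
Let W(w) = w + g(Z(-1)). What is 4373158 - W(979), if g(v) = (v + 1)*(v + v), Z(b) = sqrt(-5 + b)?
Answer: 4372191 - 2*I*sqrt(6) ≈ 4.3722e+6 - 4.899*I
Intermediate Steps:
g(v) = 2*v*(1 + v) (g(v) = (1 + v)*(2*v) = 2*v*(1 + v))
W(w) = w + 2*I*sqrt(6)*(1 + I*sqrt(6)) (W(w) = w + 2*sqrt(-5 - 1)*(1 + sqrt(-5 - 1)) = w + 2*sqrt(-6)*(1 + sqrt(-6)) = w + 2*(I*sqrt(6))*(1 + I*sqrt(6)) = w + 2*I*sqrt(6)*(1 + I*sqrt(6)))
4373158 - W(979) = 4373158 - (-12 + 979 + 2*I*sqrt(6)) = 4373158 - (967 + 2*I*sqrt(6)) = 4373158 + (-967 - 2*I*sqrt(6)) = 4372191 - 2*I*sqrt(6)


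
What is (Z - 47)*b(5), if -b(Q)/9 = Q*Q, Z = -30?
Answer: 17325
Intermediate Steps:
b(Q) = -9*Q² (b(Q) = -9*Q*Q = -9*Q²)
(Z - 47)*b(5) = (-30 - 47)*(-9*5²) = -(-693)*25 = -77*(-225) = 17325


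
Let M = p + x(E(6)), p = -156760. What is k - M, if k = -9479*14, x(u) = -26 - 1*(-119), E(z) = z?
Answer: 23961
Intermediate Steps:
x(u) = 93 (x(u) = -26 + 119 = 93)
k = -132706
M = -156667 (M = -156760 + 93 = -156667)
k - M = -132706 - 1*(-156667) = -132706 + 156667 = 23961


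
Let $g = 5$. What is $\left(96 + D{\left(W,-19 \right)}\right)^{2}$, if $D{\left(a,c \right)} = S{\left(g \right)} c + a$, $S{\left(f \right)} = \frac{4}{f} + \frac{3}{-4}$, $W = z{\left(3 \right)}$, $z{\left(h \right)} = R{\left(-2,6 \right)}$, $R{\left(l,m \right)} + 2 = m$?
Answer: $\frac{3924361}{400} \approx 9810.9$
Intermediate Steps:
$R{\left(l,m \right)} = -2 + m$
$z{\left(h \right)} = 4$ ($z{\left(h \right)} = -2 + 6 = 4$)
$W = 4$
$S{\left(f \right)} = - \frac{3}{4} + \frac{4}{f}$ ($S{\left(f \right)} = \frac{4}{f} + 3 \left(- \frac{1}{4}\right) = \frac{4}{f} - \frac{3}{4} = - \frac{3}{4} + \frac{4}{f}$)
$D{\left(a,c \right)} = a + \frac{c}{20}$ ($D{\left(a,c \right)} = \left(- \frac{3}{4} + \frac{4}{5}\right) c + a = \frac{c}{20} + a = a + \frac{c}{20}$)
$\left(96 + D{\left(W,-19 \right)}\right)^{2} = \left(96 + \left(4 + \frac{1}{20} \left(-19\right)\right)\right)^{2} = \left(96 + \left(4 - \frac{19}{20}\right)\right)^{2} = \left(96 + \frac{61}{20}\right)^{2} = \left(\frac{1981}{20}\right)^{2} = \frac{3924361}{400}$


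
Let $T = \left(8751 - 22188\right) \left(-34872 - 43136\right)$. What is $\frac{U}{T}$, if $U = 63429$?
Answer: $\frac{21143}{349397832} \approx 6.0513 \cdot 10^{-5}$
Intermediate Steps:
$T = 1048193496$ ($T = \left(-13437\right) \left(-78008\right) = 1048193496$)
$\frac{U}{T} = \frac{63429}{1048193496} = 63429 \cdot \frac{1}{1048193496} = \frac{21143}{349397832}$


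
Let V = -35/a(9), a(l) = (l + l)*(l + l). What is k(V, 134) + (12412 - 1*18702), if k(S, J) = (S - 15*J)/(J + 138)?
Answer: -554976395/88128 ≈ -6297.4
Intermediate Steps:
a(l) = 4*l² (a(l) = (2*l)*(2*l) = 4*l²)
V = -35/324 (V = -35/(4*9²) = -35/(4*81) = -35/324 ≈ -0.10802)
k(S, J) = (S - 15*J)/(138 + J)
k(V, 134) + (12412 - 1*18702) = (-35/324 - 15*134)/(138 + 134) + (12412 - 1*18702) = (-35/324 - 2010)/272 + (12412 - 18702) = (1/272)*(-651275/324) - 6290 = -651275/88128 - 6290 = -554976395/88128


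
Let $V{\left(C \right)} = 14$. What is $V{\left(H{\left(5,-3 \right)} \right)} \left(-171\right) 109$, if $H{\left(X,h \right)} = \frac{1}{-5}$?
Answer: $-260946$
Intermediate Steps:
$H{\left(X,h \right)} = - \frac{1}{5}$
$V{\left(H{\left(5,-3 \right)} \right)} \left(-171\right) 109 = 14 \left(-171\right) 109 = \left(-2394\right) 109 = -260946$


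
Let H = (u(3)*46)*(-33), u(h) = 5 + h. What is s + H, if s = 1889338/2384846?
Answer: -14479840243/1192423 ≈ -12143.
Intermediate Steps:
H = -12144 (H = ((5 + 3)*46)*(-33) = (8*46)*(-33) = 368*(-33) = -12144)
s = 944669/1192423 (s = 1889338*(1/2384846) = 944669/1192423 ≈ 0.79223)
s + H = 944669/1192423 - 12144 = -14479840243/1192423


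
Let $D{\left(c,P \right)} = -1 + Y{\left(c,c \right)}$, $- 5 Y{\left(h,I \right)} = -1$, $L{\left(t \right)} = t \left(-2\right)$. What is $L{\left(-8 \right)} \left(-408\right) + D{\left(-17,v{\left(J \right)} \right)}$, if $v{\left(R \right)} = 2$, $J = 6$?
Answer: $- \frac{32644}{5} \approx -6528.8$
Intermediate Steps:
$L{\left(t \right)} = - 2 t$
$Y{\left(h,I \right)} = \frac{1}{5}$ ($Y{\left(h,I \right)} = \left(- \frac{1}{5}\right) \left(-1\right) = \frac{1}{5}$)
$D{\left(c,P \right)} = - \frac{4}{5}$ ($D{\left(c,P \right)} = -1 + \frac{1}{5} = - \frac{4}{5}$)
$L{\left(-8 \right)} \left(-408\right) + D{\left(-17,v{\left(J \right)} \right)} = \left(-2\right) \left(-8\right) \left(-408\right) - \frac{4}{5} = 16 \left(-408\right) - \frac{4}{5} = -6528 - \frac{4}{5} = - \frac{32644}{5}$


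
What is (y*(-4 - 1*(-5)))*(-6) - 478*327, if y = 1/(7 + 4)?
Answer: -1719372/11 ≈ -1.5631e+5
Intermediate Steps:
y = 1/11 ≈ 0.090909
(y*(-4 - 1*(-5)))*(-6) - 478*327 = ((-4 - 1*(-5))/11)*(-6) - 478*327 = ((-4 + 5)/11)*(-6) - 156306 = ((1/11)*1)*(-6) - 156306 = (1/11)*(-6) - 156306 = -6/11 - 156306 = -1719372/11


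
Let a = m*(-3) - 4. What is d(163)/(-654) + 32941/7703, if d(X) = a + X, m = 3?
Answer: 3397994/839627 ≈ 4.0470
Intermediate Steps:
a = -13 (a = 3*(-3) - 4 = -9 - 4 = -13)
d(X) = -13 + X
d(163)/(-654) + 32941/7703 = (-13 + 163)/(-654) + 32941/7703 = 150*(-1/654) + 32941*(1/7703) = -25/109 + 32941/7703 = 3397994/839627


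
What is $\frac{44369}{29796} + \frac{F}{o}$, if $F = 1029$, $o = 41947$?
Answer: $\frac{145523579}{96142524} \approx 1.5136$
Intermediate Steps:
$\frac{44369}{29796} + \frac{F}{o} = \frac{44369}{29796} + \frac{1029}{41947} = 44369 \cdot \frac{1}{29796} + 1029 \cdot \frac{1}{41947} = \frac{3413}{2292} + \frac{1029}{41947} = \frac{145523579}{96142524}$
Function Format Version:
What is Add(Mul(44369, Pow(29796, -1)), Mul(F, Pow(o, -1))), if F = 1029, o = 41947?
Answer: Rational(145523579, 96142524) ≈ 1.5136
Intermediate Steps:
Add(Mul(44369, Pow(29796, -1)), Mul(F, Pow(o, -1))) = Add(Mul(44369, Pow(29796, -1)), Mul(1029, Pow(41947, -1))) = Add(Mul(44369, Rational(1, 29796)), Mul(1029, Rational(1, 41947))) = Add(Rational(3413, 2292), Rational(1029, 41947)) = Rational(145523579, 96142524)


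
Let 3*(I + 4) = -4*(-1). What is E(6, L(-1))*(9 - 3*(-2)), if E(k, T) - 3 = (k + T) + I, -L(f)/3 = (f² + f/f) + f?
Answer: 50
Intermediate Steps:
L(f) = -3 - 3*f - 3*f² (L(f) = -3*((f² + f/f) + f) = -3*((f² + 1) + f) = -3*((1 + f²) + f) = -3*(1 + f + f²) = -3 - 3*f - 3*f²)
I = -8/3 (I = -4 + (-4*(-1))/3 = -4 + (⅓)*4 = -4 + 4/3 = -8/3 ≈ -2.6667)
E(k, T) = ⅓ + T + k (E(k, T) = 3 + ((k + T) - 8/3) = 3 + ((T + k) - 8/3) = 3 + (-8/3 + T + k) = ⅓ + T + k)
E(6, L(-1))*(9 - 3*(-2)) = (⅓ + (-3 - 3*(-1) - 3*(-1)²) + 6)*(9 - 3*(-2)) = (⅓ + (-3 + 3 - 3*1) + 6)*(9 + 6) = (⅓ + (-3 + 3 - 3) + 6)*15 = (⅓ - 3 + 6)*15 = (10/3)*15 = 50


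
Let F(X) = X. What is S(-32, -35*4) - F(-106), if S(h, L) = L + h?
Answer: -66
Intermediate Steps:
S(-32, -35*4) - F(-106) = (-35*4 - 32) - 1*(-106) = (-140 - 32) + 106 = -172 + 106 = -66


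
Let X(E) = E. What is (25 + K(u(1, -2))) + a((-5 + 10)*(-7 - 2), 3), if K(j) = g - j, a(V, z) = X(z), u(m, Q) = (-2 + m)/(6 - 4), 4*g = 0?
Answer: 57/2 ≈ 28.500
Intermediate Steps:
g = 0 (g = (1/4)*0 = 0)
u(m, Q) = -1 + m/2 (u(m, Q) = (-2 + m)/2 = (-2 + m)*(1/2) = -1 + m/2)
a(V, z) = z
K(j) = -j (K(j) = 0 - j = -j)
(25 + K(u(1, -2))) + a((-5 + 10)*(-7 - 2), 3) = (25 - (-1 + (1/2)*1)) + 3 = (25 - (-1 + 1/2)) + 3 = (25 - 1*(-1/2)) + 3 = (25 + 1/2) + 3 = 51/2 + 3 = 57/2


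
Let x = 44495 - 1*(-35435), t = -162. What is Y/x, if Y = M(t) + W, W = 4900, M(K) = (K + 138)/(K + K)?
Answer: 66151/1079055 ≈ 0.061305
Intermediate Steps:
x = 79930 (x = 44495 + 35435 = 79930)
M(K) = (138 + K)/(2*K) (M(K) = (138 + K)/((2*K)) = (138 + K)*(1/(2*K)) = (138 + K)/(2*K))
Y = 132302/27 (Y = (½)*(138 - 162)/(-162) + 4900 = (½)*(-1/162)*(-24) + 4900 = 2/27 + 4900 = 132302/27 ≈ 4900.1)
Y/x = (132302/27)/79930 = (132302/27)*(1/79930) = 66151/1079055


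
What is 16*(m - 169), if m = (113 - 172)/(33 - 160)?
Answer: -342464/127 ≈ -2696.6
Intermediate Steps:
m = 59/127 (m = -59/(-127) = -59*(-1/127) = 59/127 ≈ 0.46457)
16*(m - 169) = 16*(59/127 - 169) = 16*(-21404/127) = -342464/127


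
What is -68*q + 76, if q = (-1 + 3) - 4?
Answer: 212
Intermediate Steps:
q = -2 (q = 2 - 4 = -2)
-68*q + 76 = -68*(-2) + 76 = 136 + 76 = 212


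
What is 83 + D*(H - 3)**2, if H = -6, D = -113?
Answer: -9070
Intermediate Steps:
83 + D*(H - 3)**2 = 83 - 113*(-6 - 3)**2 = 83 - 113*(-9)**2 = 83 - 113*81 = 83 - 9153 = -9070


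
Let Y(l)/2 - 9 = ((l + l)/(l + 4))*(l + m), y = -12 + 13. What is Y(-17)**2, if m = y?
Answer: 729316/169 ≈ 4315.5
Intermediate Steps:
y = 1
m = 1
Y(l) = 18 + 4*l*(1 + l)/(4 + l) (Y(l) = 18 + 2*(((l + l)/(l + 4))*(l + 1)) = 18 + 2*(((2*l)/(4 + l))*(1 + l)) = 18 + 2*((2*l/(4 + l))*(1 + l)) = 18 + 2*(2*l*(1 + l)/(4 + l)) = 18 + 4*l*(1 + l)/(4 + l))
Y(-17)**2 = (2*(36 + 2*(-17)**2 + 11*(-17))/(4 - 17))**2 = (2*(36 + 2*289 - 187)/(-13))**2 = (2*(-1/13)*(36 + 578 - 187))**2 = (2*(-1/13)*427)**2 = (-854/13)**2 = 729316/169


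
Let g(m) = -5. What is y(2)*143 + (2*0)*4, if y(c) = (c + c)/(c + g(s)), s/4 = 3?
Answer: -572/3 ≈ -190.67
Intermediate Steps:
s = 12 (s = 4*3 = 12)
y(c) = 2*c/(-5 + c) (y(c) = (c + c)/(c - 5) = (2*c)/(-5 + c) = 2*c/(-5 + c))
y(2)*143 + (2*0)*4 = (2*2/(-5 + 2))*143 + (2*0)*4 = (2*2/(-3))*143 + 0*4 = (2*2*(-1/3))*143 + 0 = -4/3*143 + 0 = -572/3 + 0 = -572/3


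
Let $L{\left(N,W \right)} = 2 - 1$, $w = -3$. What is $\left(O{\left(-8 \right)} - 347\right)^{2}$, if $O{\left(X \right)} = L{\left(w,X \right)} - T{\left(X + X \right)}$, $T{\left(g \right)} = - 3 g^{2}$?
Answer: $178084$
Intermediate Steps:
$L{\left(N,W \right)} = 1$ ($L{\left(N,W \right)} = 2 - 1 = 1$)
$O{\left(X \right)} = 1 + 12 X^{2}$ ($O{\left(X \right)} = 1 - - 3 \left(X + X\right)^{2} = 1 - - 3 \left(2 X\right)^{2} = 1 - - 3 \cdot 4 X^{2} = 1 - - 12 X^{2} = 1 + 12 X^{2}$)
$\left(O{\left(-8 \right)} - 347\right)^{2} = \left(\left(1 + 12 \left(-8\right)^{2}\right) - 347\right)^{2} = \left(\left(1 + 12 \cdot 64\right) - 347\right)^{2} = \left(\left(1 + 768\right) - 347\right)^{2} = \left(769 - 347\right)^{2} = 422^{2} = 178084$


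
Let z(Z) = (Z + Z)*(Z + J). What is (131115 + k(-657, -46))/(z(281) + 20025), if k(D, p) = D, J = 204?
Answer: 130458/292595 ≈ 0.44587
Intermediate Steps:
z(Z) = 2*Z*(204 + Z) (z(Z) = (Z + Z)*(Z + 204) = (2*Z)*(204 + Z) = 2*Z*(204 + Z))
(131115 + k(-657, -46))/(z(281) + 20025) = (131115 - 657)/(2*281*(204 + 281) + 20025) = 130458/(2*281*485 + 20025) = 130458/(272570 + 20025) = 130458/292595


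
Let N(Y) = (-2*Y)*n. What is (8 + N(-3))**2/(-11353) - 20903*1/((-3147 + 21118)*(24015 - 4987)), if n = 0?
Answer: -22122251791/3882183190364 ≈ -0.0056984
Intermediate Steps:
N(Y) = 0 (N(Y) = -2*Y*0 = 0)
(8 + N(-3))**2/(-11353) - 20903*1/((-3147 + 21118)*(24015 - 4987)) = (8 + 0)**2/(-11353) - 20903*1/((-3147 + 21118)*(24015 - 4987)) = 8**2*(-1/11353) - 20903/(19028*17971) = 64*(-1/11353) - 20903/341952188 = -64/11353 - 20903*1/341952188 = -64/11353 - 20903/341952188 = -22122251791/3882183190364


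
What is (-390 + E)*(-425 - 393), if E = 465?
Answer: -61350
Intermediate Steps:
(-390 + E)*(-425 - 393) = (-390 + 465)*(-425 - 393) = 75*(-818) = -61350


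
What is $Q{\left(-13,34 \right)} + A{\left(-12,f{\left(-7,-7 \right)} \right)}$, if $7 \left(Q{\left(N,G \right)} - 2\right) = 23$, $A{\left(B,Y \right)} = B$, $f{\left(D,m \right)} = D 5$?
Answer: $- \frac{47}{7} \approx -6.7143$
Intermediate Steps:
$f{\left(D,m \right)} = 5 D$
$Q{\left(N,G \right)} = \frac{37}{7}$ ($Q{\left(N,G \right)} = 2 + \frac{1}{7} \cdot 23 = 2 + \frac{23}{7} = \frac{37}{7}$)
$Q{\left(-13,34 \right)} + A{\left(-12,f{\left(-7,-7 \right)} \right)} = \frac{37}{7} - 12 = - \frac{47}{7}$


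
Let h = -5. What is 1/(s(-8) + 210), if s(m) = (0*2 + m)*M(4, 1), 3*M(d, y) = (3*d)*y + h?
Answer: 3/574 ≈ 0.0052265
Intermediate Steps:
M(d, y) = -5/3 + d*y (M(d, y) = ((3*d)*y - 5)/3 = (3*d*y - 5)/3 = (-5 + 3*d*y)/3 = -5/3 + d*y)
s(m) = 7*m/3 (s(m) = (0*2 + m)*(-5/3 + 4*1) = (0 + m)*(-5/3 + 4) = m*(7/3) = 7*m/3)
1/(s(-8) + 210) = 1/((7/3)*(-8) + 210) = 1/(-56/3 + 210) = 1/(574/3) = 3/574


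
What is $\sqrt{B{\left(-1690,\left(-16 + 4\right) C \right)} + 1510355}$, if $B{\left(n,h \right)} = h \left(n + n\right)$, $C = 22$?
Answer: $5 \sqrt{96107} \approx 1550.1$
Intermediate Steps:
$B{\left(n,h \right)} = 2 h n$ ($B{\left(n,h \right)} = h 2 n = 2 h n$)
$\sqrt{B{\left(-1690,\left(-16 + 4\right) C \right)} + 1510355} = \sqrt{2 \left(-16 + 4\right) 22 \left(-1690\right) + 1510355} = \sqrt{2 \left(\left(-12\right) 22\right) \left(-1690\right) + 1510355} = \sqrt{2 \left(-264\right) \left(-1690\right) + 1510355} = \sqrt{892320 + 1510355} = \sqrt{2402675} = 5 \sqrt{96107}$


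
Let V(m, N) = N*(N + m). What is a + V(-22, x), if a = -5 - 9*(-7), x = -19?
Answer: 837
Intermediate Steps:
a = 58 (a = -5 + 63 = 58)
a + V(-22, x) = 58 - 19*(-19 - 22) = 58 - 19*(-41) = 58 + 779 = 837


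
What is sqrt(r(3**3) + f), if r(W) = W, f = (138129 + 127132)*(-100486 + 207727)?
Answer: 4*sqrt(1777928433) ≈ 1.6866e+5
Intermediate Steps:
f = 28446854901 (f = 265261*107241 = 28446854901)
sqrt(r(3**3) + f) = sqrt(3**3 + 28446854901) = sqrt(27 + 28446854901) = sqrt(28446854928) = 4*sqrt(1777928433)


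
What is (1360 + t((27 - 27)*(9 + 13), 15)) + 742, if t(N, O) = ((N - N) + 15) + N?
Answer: 2117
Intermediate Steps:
t(N, O) = 15 + N (t(N, O) = (0 + 15) + N = 15 + N)
(1360 + t((27 - 27)*(9 + 13), 15)) + 742 = (1360 + (15 + (27 - 27)*(9 + 13))) + 742 = (1360 + (15 + 0*22)) + 742 = (1360 + (15 + 0)) + 742 = (1360 + 15) + 742 = 1375 + 742 = 2117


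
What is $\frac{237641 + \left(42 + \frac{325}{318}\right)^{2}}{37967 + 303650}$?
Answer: $\frac{24218378245}{34545677508} \approx 0.70105$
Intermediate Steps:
$\frac{237641 + \left(42 + \frac{325}{318}\right)^{2}}{37967 + 303650} = \frac{237641 + \left(42 + 325 \cdot \frac{1}{318}\right)^{2}}{341617} = \left(237641 + \left(42 + \frac{325}{318}\right)^{2}\right) \frac{1}{341617} = \left(237641 + \left(\frac{13681}{318}\right)^{2}\right) \frac{1}{341617} = \left(237641 + \frac{187169761}{101124}\right) \frac{1}{341617} = \frac{24218378245}{101124} \cdot \frac{1}{341617} = \frac{24218378245}{34545677508}$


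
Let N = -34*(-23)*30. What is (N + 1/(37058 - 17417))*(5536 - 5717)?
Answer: -83400792841/19641 ≈ -4.2463e+6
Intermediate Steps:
N = 23460 (N = 782*30 = 23460)
(N + 1/(37058 - 17417))*(5536 - 5717) = (23460 + 1/(37058 - 17417))*(5536 - 5717) = (23460 + 1/19641)*(-181) = (460777861/19641)*(-181) = -83400792841/19641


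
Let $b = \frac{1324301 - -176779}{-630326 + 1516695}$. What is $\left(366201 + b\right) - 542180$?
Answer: $- \frac{155980829171}{886369} \approx -1.7598 \cdot 10^{5}$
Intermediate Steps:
$b = \frac{1501080}{886369}$ ($b = \frac{1324301 + \left(-251 + 177030\right)}{886369} = \left(1324301 + 176779\right) \frac{1}{886369} = 1501080 \cdot \frac{1}{886369} = \frac{1501080}{886369} \approx 1.6935$)
$\left(366201 + b\right) - 542180 = \left(366201 + \frac{1501080}{886369}\right) - 542180 = \frac{324590715249}{886369} - 542180 = - \frac{155980829171}{886369}$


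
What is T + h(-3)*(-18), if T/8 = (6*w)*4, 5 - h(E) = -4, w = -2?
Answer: -546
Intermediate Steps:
h(E) = 9 (h(E) = 5 - 1*(-4) = 5 + 4 = 9)
T = -384 (T = 8*((6*(-2))*4) = 8*(-12*4) = 8*(-48) = -384)
T + h(-3)*(-18) = -384 + 9*(-18) = -384 - 162 = -546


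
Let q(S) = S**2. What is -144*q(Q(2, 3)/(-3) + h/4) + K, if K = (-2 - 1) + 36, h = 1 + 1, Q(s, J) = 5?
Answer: -163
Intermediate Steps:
h = 2
K = 33 (K = -3 + 36 = 33)
-144*q(Q(2, 3)/(-3) + h/4) + K = -144*(5/(-3) + 2/4)**2 + 33 = -144*(5*(-1/3) + 2*(1/4))**2 + 33 = -144*(-5/3 + 1/2)**2 + 33 = -144*(-7/6)**2 + 33 = -144*49/36 + 33 = -196 + 33 = -163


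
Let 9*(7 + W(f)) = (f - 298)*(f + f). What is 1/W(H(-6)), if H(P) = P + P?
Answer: 3/2459 ≈ 0.0012200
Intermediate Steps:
H(P) = 2*P
W(f) = -7 + 2*f*(-298 + f)/9 (W(f) = -7 + ((f - 298)*(f + f))/9 = -7 + ((-298 + f)*(2*f))/9 = -7 + (2*f*(-298 + f))/9 = -7 + 2*f*(-298 + f)/9)
1/W(H(-6)) = 1/(-7 - 1192*(-6)/9 + 2*(2*(-6))²/9) = 1/(-7 - 596/9*(-12) + (2/9)*(-12)²) = 1/(-7 + 2384/3 + (2/9)*144) = 1/(-7 + 2384/3 + 32) = 1/(2459/3) = 3/2459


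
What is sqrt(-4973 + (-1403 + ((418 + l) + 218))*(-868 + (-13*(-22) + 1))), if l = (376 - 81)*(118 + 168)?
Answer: 2*I*sqrt(12144579) ≈ 6969.8*I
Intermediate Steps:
l = 84370 (l = 295*286 = 84370)
sqrt(-4973 + (-1403 + ((418 + l) + 218))*(-868 + (-13*(-22) + 1))) = sqrt(-4973 + (-1403 + ((418 + 84370) + 218))*(-868 + (-13*(-22) + 1))) = sqrt(-4973 + (-1403 + (84788 + 218))*(-868 + (286 + 1))) = sqrt(-4973 + (-1403 + 85006)*(-868 + 287)) = sqrt(-4973 + 83603*(-581)) = sqrt(-4973 - 48573343) = sqrt(-48578316) = 2*I*sqrt(12144579)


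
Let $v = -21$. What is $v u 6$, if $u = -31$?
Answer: $3906$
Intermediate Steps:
$v u 6 = \left(-21\right) \left(-31\right) 6 = 651 \cdot 6 = 3906$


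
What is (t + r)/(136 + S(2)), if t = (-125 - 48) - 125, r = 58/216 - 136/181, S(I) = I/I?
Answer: -5834743/2678076 ≈ -2.1787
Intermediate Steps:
S(I) = 1
r = -9439/19548 (r = 58*(1/216) - 136*1/181 = 29/108 - 136/181 = -9439/19548 ≈ -0.48286)
t = -298 (t = -173 - 125 = -298)
(t + r)/(136 + S(2)) = (-298 - 9439/19548)/(136 + 1) = -5834743/19548/137 = -5834743/19548*1/137 = -5834743/2678076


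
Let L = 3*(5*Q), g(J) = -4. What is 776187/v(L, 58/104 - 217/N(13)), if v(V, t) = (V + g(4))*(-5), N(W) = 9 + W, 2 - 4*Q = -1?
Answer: -3104748/145 ≈ -21412.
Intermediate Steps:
Q = ¾ (Q = ½ - ¼*(-1) = ½ + ¼ = ¾ ≈ 0.75000)
L = 45/4 (L = 3*(5*(¾)) = 3*(15/4) = 45/4 ≈ 11.250)
v(V, t) = 20 - 5*V (v(V, t) = (V - 4)*(-5) = (-4 + V)*(-5) = 20 - 5*V)
776187/v(L, 58/104 - 217/N(13)) = 776187/(20 - 5*45/4) = 776187/(20 - 225/4) = 776187/(-145/4) = 776187*(-4/145) = -3104748/145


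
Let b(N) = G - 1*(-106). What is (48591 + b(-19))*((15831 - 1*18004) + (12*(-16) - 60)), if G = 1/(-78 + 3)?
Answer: -354270578/3 ≈ -1.1809e+8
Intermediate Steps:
G = -1/75 (G = 1/(-75) = -1/75 ≈ -0.013333)
b(N) = 7949/75 (b(N) = -1/75 - 1*(-106) = -1/75 + 106 = 7949/75)
(48591 + b(-19))*((15831 - 1*18004) + (12*(-16) - 60)) = (48591 + 7949/75)*((15831 - 1*18004) + (12*(-16) - 60)) = 3652274*((15831 - 18004) + (-192 - 60))/75 = 3652274*(-2173 - 252)/75 = (3652274/75)*(-2425) = -354270578/3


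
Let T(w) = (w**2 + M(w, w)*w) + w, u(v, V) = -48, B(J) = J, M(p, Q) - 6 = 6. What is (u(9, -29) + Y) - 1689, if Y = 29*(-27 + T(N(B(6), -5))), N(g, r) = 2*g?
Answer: 6180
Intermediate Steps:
M(p, Q) = 12 (M(p, Q) = 6 + 6 = 12)
T(w) = w**2 + 13*w (T(w) = (w**2 + 12*w) + w = w**2 + 13*w)
Y = 7917 (Y = 29*(-27 + (2*6)*(13 + 2*6)) = 29*(-27 + 12*(13 + 12)) = 29*(-27 + 12*25) = 29*(-27 + 300) = 29*273 = 7917)
(u(9, -29) + Y) - 1689 = (-48 + 7917) - 1689 = 7869 - 1689 = 6180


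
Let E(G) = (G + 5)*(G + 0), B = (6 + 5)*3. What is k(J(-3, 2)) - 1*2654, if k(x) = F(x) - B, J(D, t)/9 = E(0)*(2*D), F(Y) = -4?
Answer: -2691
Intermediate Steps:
B = 33 (B = 11*3 = 33)
E(G) = G*(5 + G) (E(G) = (5 + G)*G = G*(5 + G))
J(D, t) = 0 (J(D, t) = 9*((0*(5 + 0))*(2*D)) = 9*((0*5)*(2*D)) = 9*(0*(2*D)) = 9*0 = 0)
k(x) = -37 (k(x) = -4 - 1*33 = -4 - 33 = -37)
k(J(-3, 2)) - 1*2654 = -37 - 1*2654 = -37 - 2654 = -2691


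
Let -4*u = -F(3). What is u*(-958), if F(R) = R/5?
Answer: -1437/10 ≈ -143.70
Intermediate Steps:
F(R) = R/5 (F(R) = R*(1/5) = R/5)
u = 3/20 (u = -(-1)*(1/5)*3/4 = -(-1)*3/(4*5) = -1/4*(-3/5) = 3/20 ≈ 0.15000)
u*(-958) = (3/20)*(-958) = -1437/10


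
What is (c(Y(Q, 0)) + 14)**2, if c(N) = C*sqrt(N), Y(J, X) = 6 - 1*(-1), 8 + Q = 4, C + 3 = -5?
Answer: 644 - 224*sqrt(7) ≈ 51.352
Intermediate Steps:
C = -8 (C = -3 - 5 = -8)
Q = -4 (Q = -8 + 4 = -4)
Y(J, X) = 7 (Y(J, X) = 6 + 1 = 7)
c(N) = -8*sqrt(N)
(c(Y(Q, 0)) + 14)**2 = (-8*sqrt(7) + 14)**2 = (14 - 8*sqrt(7))**2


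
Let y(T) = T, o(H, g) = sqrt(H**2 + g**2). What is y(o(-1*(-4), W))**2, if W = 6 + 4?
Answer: 116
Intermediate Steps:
W = 10
y(o(-1*(-4), W))**2 = (sqrt((-1*(-4))**2 + 10**2))**2 = (sqrt(4**2 + 100))**2 = (sqrt(16 + 100))**2 = (sqrt(116))**2 = (2*sqrt(29))**2 = 116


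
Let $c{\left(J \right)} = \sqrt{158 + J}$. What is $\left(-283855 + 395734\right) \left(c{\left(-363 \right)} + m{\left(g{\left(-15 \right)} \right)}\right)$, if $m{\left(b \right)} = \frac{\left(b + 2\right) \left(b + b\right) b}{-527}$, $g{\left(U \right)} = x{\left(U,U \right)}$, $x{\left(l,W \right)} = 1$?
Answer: $- \frac{21654}{17} + 111879 i \sqrt{205} \approx -1273.8 + 1.6019 \cdot 10^{6} i$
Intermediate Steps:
$g{\left(U \right)} = 1$
$m{\left(b \right)} = - \frac{2 b^{2} \left(2 + b\right)}{527}$ ($m{\left(b \right)} = \left(2 + b\right) 2 b b \left(- \frac{1}{527}\right) = 2 b \left(2 + b\right) b \left(- \frac{1}{527}\right) = 2 b^{2} \left(2 + b\right) \left(- \frac{1}{527}\right) = - \frac{2 b^{2} \left(2 + b\right)}{527}$)
$\left(-283855 + 395734\right) \left(c{\left(-363 \right)} + m{\left(g{\left(-15 \right)} \right)}\right) = \left(-283855 + 395734\right) \left(\sqrt{158 - 363} + \frac{2 \cdot 1^{2} \left(-2 - 1\right)}{527}\right) = 111879 \left(\sqrt{-205} + \frac{2}{527} \cdot 1 \left(-2 - 1\right)\right) = 111879 \left(i \sqrt{205} + \frac{2}{527} \cdot 1 \left(-3\right)\right) = 111879 \left(i \sqrt{205} - \frac{6}{527}\right) = 111879 \left(- \frac{6}{527} + i \sqrt{205}\right) = - \frac{21654}{17} + 111879 i \sqrt{205}$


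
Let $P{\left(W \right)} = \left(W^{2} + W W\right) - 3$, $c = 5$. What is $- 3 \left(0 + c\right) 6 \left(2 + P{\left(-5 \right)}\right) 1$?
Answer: $-4410$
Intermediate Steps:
$P{\left(W \right)} = -3 + 2 W^{2}$ ($P{\left(W \right)} = \left(W^{2} + W^{2}\right) - 3 = 2 W^{2} - 3 = -3 + 2 W^{2}$)
$- 3 \left(0 + c\right) 6 \left(2 + P{\left(-5 \right)}\right) 1 = - 3 \left(0 + 5\right) 6 \left(2 - \left(3 - 2 \left(-5\right)^{2}\right)\right) 1 = \left(-3\right) 5 \cdot 6 \left(2 + \left(-3 + 2 \cdot 25\right)\right) 1 = - 15 \cdot 6 \left(2 + \left(-3 + 50\right)\right) 1 = - 15 \cdot 6 \left(2 + 47\right) 1 = - 15 \cdot 6 \cdot 49 \cdot 1 = \left(-15\right) 294 \cdot 1 = \left(-4410\right) 1 = -4410$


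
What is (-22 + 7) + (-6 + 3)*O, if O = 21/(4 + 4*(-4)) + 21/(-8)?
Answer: -15/8 ≈ -1.8750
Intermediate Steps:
O = -35/8 (O = 21/(4 - 16) + 21*(-⅛) = 21/(-12) - 21/8 = 21*(-1/12) - 21/8 = -7/4 - 21/8 = -35/8 ≈ -4.3750)
(-22 + 7) + (-6 + 3)*O = (-22 + 7) + (-6 + 3)*(-35/8) = -15 - 3*(-35/8) = -15 + 105/8 = -15/8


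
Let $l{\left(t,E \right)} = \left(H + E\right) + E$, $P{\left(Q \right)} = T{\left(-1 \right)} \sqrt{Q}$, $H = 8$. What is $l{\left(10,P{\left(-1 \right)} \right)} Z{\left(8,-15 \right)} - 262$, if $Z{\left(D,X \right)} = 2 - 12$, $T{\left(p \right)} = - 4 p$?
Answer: $-342 - 80 i \approx -342.0 - 80.0 i$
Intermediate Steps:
$Z{\left(D,X \right)} = -10$ ($Z{\left(D,X \right)} = 2 - 12 = -10$)
$P{\left(Q \right)} = 4 \sqrt{Q}$ ($P{\left(Q \right)} = \left(-4\right) \left(-1\right) \sqrt{Q} = 4 \sqrt{Q}$)
$l{\left(t,E \right)} = 8 + 2 E$ ($l{\left(t,E \right)} = \left(8 + E\right) + E = 8 + 2 E$)
$l{\left(10,P{\left(-1 \right)} \right)} Z{\left(8,-15 \right)} - 262 = \left(8 + 2 \cdot 4 \sqrt{-1}\right) \left(-10\right) - 262 = \left(8 + 2 \cdot 4 i\right) \left(-10\right) - 262 = \left(8 + 8 i\right) \left(-10\right) - 262 = \left(-80 - 80 i\right) - 262 = -342 - 80 i$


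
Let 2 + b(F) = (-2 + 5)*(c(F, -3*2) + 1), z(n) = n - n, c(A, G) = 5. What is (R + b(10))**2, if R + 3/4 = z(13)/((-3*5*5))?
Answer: 3721/16 ≈ 232.56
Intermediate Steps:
z(n) = 0
b(F) = 16 (b(F) = -2 + (-2 + 5)*(5 + 1) = -2 + 3*6 = -2 + 18 = 16)
R = -3/4 (R = -3/4 + 0/((-3*5*5)) = -3/4 + 0/((-15*5)) = -3/4 + 0/(-75) = -3/4 + 0*(-1/75) = -3/4 + 0 = -3/4 ≈ -0.75000)
(R + b(10))**2 = (-3/4 + 16)**2 = (61/4)**2 = 3721/16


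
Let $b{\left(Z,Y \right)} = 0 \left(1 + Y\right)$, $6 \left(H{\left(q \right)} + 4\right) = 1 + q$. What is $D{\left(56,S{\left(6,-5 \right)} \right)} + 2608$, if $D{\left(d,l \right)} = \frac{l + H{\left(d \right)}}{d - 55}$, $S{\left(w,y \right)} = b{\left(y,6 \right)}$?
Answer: $\frac{5227}{2} \approx 2613.5$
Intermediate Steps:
$H{\left(q \right)} = - \frac{23}{6} + \frac{q}{6}$ ($H{\left(q \right)} = -4 + \frac{1 + q}{6} = -4 + \left(\frac{1}{6} + \frac{q}{6}\right) = - \frac{23}{6} + \frac{q}{6}$)
$b{\left(Z,Y \right)} = 0$
$S{\left(w,y \right)} = 0$
$D{\left(d,l \right)} = \frac{- \frac{23}{6} + l + \frac{d}{6}}{-55 + d}$ ($D{\left(d,l \right)} = \frac{l + \left(- \frac{23}{6} + \frac{d}{6}\right)}{d - 55} = \frac{- \frac{23}{6} + l + \frac{d}{6}}{-55 + d}$)
$D{\left(56,S{\left(6,-5 \right)} \right)} + 2608 = \frac{-23 + 56 + 6 \cdot 0}{6 \left(-55 + 56\right)} + 2608 = \frac{-23 + 56 + 0}{6 \cdot 1} + 2608 = \frac{1}{6} \cdot 1 \cdot 33 + 2608 = \frac{11}{2} + 2608 = \frac{5227}{2}$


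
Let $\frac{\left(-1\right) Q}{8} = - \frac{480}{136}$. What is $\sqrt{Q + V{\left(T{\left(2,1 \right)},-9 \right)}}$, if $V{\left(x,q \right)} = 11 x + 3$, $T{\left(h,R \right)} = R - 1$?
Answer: $\frac{3 \sqrt{1003}}{17} \approx 5.5889$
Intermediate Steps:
$T{\left(h,R \right)} = -1 + R$
$V{\left(x,q \right)} = 3 + 11 x$
$Q = \frac{480}{17}$ ($Q = - 8 \left(- \frac{480}{136}\right) = - 8 \left(\left(-480\right) \frac{1}{136}\right) = \left(-8\right) \left(- \frac{60}{17}\right) = \frac{480}{17} \approx 28.235$)
$\sqrt{Q + V{\left(T{\left(2,1 \right)},-9 \right)}} = \sqrt{\frac{480}{17} + \left(3 + 11 \left(-1 + 1\right)\right)} = \sqrt{\frac{480}{17} + \left(3 + 11 \cdot 0\right)} = \sqrt{\frac{480}{17} + \left(3 + 0\right)} = \sqrt{\frac{480}{17} + 3} = \sqrt{\frac{531}{17}} = \frac{3 \sqrt{1003}}{17}$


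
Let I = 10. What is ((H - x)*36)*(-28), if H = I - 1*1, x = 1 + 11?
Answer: 3024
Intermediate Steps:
x = 12
H = 9 (H = 10 - 1*1 = 10 - 1 = 9)
((H - x)*36)*(-28) = ((9 - 1*12)*36)*(-28) = ((9 - 12)*36)*(-28) = -3*36*(-28) = -108*(-28) = 3024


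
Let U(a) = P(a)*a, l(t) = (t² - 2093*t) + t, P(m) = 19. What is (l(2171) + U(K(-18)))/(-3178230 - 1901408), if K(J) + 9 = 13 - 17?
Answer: -85631/2539819 ≈ -0.033715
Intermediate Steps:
K(J) = -13 (K(J) = -9 + (13 - 17) = -9 - 4 = -13)
l(t) = t² - 2092*t
U(a) = 19*a
(l(2171) + U(K(-18)))/(-3178230 - 1901408) = (2171*(-2092 + 2171) + 19*(-13))/(-3178230 - 1901408) = (2171*79 - 247)/(-5079638) = (171509 - 247)*(-1/5079638) = 171262*(-1/5079638) = -85631/2539819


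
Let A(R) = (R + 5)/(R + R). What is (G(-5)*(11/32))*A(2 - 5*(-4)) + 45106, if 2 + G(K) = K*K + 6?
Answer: 5774351/128 ≈ 45112.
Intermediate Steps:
G(K) = 4 + K² (G(K) = -2 + (K*K + 6) = -2 + (K² + 6) = -2 + (6 + K²) = 4 + K²)
A(R) = (5 + R)/(2*R) (A(R) = (5 + R)/((2*R)) = (5 + R)*(1/(2*R)) = (5 + R)/(2*R))
(G(-5)*(11/32))*A(2 - 5*(-4)) + 45106 = ((4 + (-5)²)*(11/32))*((5 + (2 - 5*(-4)))/(2*(2 - 5*(-4)))) + 45106 = ((4 + 25)*(11*(1/32)))*((5 + (2 + 20))/(2*(2 + 20))) + 45106 = (29*(11/32))*((½)*(5 + 22)/22) + 45106 = 319*((½)*(1/22)*27)/32 + 45106 = (319/32)*(27/44) + 45106 = 783/128 + 45106 = 5774351/128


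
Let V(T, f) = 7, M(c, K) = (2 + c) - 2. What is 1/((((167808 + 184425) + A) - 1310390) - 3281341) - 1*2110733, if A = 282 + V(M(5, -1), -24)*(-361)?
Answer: -8953186927620/4241743 ≈ -2.1107e+6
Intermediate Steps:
M(c, K) = c
A = -2245 (A = 282 + 7*(-361) = 282 - 2527 = -2245)
1/((((167808 + 184425) + A) - 1310390) - 3281341) - 1*2110733 = 1/((((167808 + 184425) - 2245) - 1310390) - 3281341) - 1*2110733 = 1/(((352233 - 2245) - 1310390) - 3281341) - 2110733 = 1/((349988 - 1310390) - 3281341) - 2110733 = 1/(-960402 - 3281341) - 2110733 = 1/(-4241743) - 2110733 = -1/4241743 - 2110733 = -8953186927620/4241743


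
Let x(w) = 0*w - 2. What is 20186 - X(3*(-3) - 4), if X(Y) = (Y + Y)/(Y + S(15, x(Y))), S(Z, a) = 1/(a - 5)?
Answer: 928465/46 ≈ 20184.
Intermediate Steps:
x(w) = -2 (x(w) = 0 - 2 = -2)
S(Z, a) = 1/(-5 + a)
X(Y) = 2*Y/(-1/7 + Y) (X(Y) = (Y + Y)/(Y + 1/(-5 - 2)) = (2*Y)/(Y + 1/(-7)) = (2*Y)/(Y - 1/7) = (2*Y)/(-1/7 + Y) = 2*Y/(-1/7 + Y))
20186 - X(3*(-3) - 4) = 20186 - 14*(3*(-3) - 4)/(-1 + 7*(3*(-3) - 4)) = 20186 - 14*(-9 - 4)/(-1 + 7*(-9 - 4)) = 20186 - 14*(-13)/(-1 + 7*(-13)) = 20186 - 14*(-13)/(-1 - 91) = 20186 - 14*(-13)/(-92) = 20186 - 14*(-13)*(-1)/92 = 20186 - 1*91/46 = 20186 - 91/46 = 928465/46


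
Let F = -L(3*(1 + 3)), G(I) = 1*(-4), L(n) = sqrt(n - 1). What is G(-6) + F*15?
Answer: -4 - 15*sqrt(11) ≈ -53.749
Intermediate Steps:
L(n) = sqrt(-1 + n)
G(I) = -4
F = -sqrt(11) (F = -sqrt(-1 + 3*(1 + 3)) = -sqrt(-1 + 3*4) = -sqrt(-1 + 12) = -sqrt(11) ≈ -3.3166)
G(-6) + F*15 = -4 - sqrt(11)*15 = -4 - 15*sqrt(11)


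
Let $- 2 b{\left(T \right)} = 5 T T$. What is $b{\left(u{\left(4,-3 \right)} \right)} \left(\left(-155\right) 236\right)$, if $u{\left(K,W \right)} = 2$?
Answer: $365800$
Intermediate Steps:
$b{\left(T \right)} = - \frac{5 T^{2}}{2}$ ($b{\left(T \right)} = - \frac{5 T T}{2} = - \frac{5 T^{2}}{2}$)
$b{\left(u{\left(4,-3 \right)} \right)} \left(\left(-155\right) 236\right) = - \frac{5 \cdot 2^{2}}{2} \left(\left(-155\right) 236\right) = \left(- \frac{5}{2}\right) 4 \left(-36580\right) = \left(-10\right) \left(-36580\right) = 365800$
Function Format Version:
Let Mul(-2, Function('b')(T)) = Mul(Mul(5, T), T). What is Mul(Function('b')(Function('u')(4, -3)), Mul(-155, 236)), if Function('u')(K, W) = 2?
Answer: 365800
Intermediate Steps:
Function('b')(T) = Mul(Rational(-5, 2), Pow(T, 2)) (Function('b')(T) = Mul(Rational(-1, 2), Mul(Mul(5, T), T)) = Mul(Rational(-1, 2), Mul(5, Pow(T, 2))) = Mul(Rational(-5, 2), Pow(T, 2)))
Mul(Function('b')(Function('u')(4, -3)), Mul(-155, 236)) = Mul(Mul(Rational(-5, 2), Pow(2, 2)), Mul(-155, 236)) = Mul(Mul(Rational(-5, 2), 4), -36580) = Mul(-10, -36580) = 365800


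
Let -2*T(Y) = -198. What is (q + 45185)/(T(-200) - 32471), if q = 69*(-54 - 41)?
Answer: -19315/16186 ≈ -1.1933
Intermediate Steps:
T(Y) = 99 (T(Y) = -½*(-198) = 99)
q = -6555 (q = 69*(-95) = -6555)
(q + 45185)/(T(-200) - 32471) = (-6555 + 45185)/(99 - 32471) = 38630/(-32372) = 38630*(-1/32372) = -19315/16186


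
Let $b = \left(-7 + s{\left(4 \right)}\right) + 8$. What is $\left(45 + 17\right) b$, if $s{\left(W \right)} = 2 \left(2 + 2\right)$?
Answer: $558$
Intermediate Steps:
$s{\left(W \right)} = 8$ ($s{\left(W \right)} = 2 \cdot 4 = 8$)
$b = 9$ ($b = \left(-7 + 8\right) + 8 = 1 + 8 = 9$)
$\left(45 + 17\right) b = \left(45 + 17\right) 9 = 62 \cdot 9 = 558$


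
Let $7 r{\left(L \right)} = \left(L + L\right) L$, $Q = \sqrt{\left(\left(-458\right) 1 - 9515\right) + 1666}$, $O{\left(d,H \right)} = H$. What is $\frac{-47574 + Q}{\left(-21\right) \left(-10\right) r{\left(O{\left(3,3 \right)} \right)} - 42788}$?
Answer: $\frac{23787}{21124} - \frac{3 i \sqrt{923}}{42248} \approx 1.1261 - 0.0021573 i$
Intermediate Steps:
$Q = 3 i \sqrt{923}$ ($Q = \sqrt{\left(-458 - 9515\right) + 1666} = \sqrt{-9973 + 1666} = \sqrt{-8307} = 3 i \sqrt{923} \approx 91.143 i$)
$r{\left(L \right)} = \frac{2 L^{2}}{7}$ ($r{\left(L \right)} = \frac{\left(L + L\right) L}{7} = \frac{2 L L}{7} = \frac{2 L^{2}}{7}$)
$\frac{-47574 + Q}{\left(-21\right) \left(-10\right) r{\left(O{\left(3,3 \right)} \right)} - 42788} = \frac{-47574 + 3 i \sqrt{923}}{\left(-21\right) \left(-10\right) \frac{2 \cdot 3^{2}}{7} - 42788} = \frac{-47574 + 3 i \sqrt{923}}{210 \cdot \frac{2}{7} \cdot 9 - 42788} = \frac{-47574 + 3 i \sqrt{923}}{210 \cdot \frac{18}{7} - 42788} = \frac{-47574 + 3 i \sqrt{923}}{540 - 42788} = \frac{-47574 + 3 i \sqrt{923}}{-42248} = \left(-47574 + 3 i \sqrt{923}\right) \left(- \frac{1}{42248}\right) = \frac{23787}{21124} - \frac{3 i \sqrt{923}}{42248}$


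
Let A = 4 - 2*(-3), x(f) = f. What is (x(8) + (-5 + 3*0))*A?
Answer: 30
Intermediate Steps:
A = 10 (A = 4 + 6 = 10)
(x(8) + (-5 + 3*0))*A = (8 + (-5 + 3*0))*10 = (8 + (-5 + 0))*10 = (8 - 5)*10 = 3*10 = 30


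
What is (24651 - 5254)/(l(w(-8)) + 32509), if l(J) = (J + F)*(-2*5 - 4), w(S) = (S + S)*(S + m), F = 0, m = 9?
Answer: 19397/32733 ≈ 0.59258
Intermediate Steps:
w(S) = 2*S*(9 + S) (w(S) = (S + S)*(S + 9) = (2*S)*(9 + S) = 2*S*(9 + S))
l(J) = -14*J (l(J) = (J + 0)*(-2*5 - 4) = J*(-10 - 4) = J*(-14) = -14*J)
(24651 - 5254)/(l(w(-8)) + 32509) = (24651 - 5254)/(-28*(-8)*(9 - 8) + 32509) = 19397/(-28*(-8) + 32509) = 19397/(-14*(-16) + 32509) = 19397/(224 + 32509) = 19397/32733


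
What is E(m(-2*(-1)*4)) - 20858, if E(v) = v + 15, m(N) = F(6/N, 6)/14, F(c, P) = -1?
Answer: -291803/14 ≈ -20843.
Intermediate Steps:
m(N) = -1/14
E(v) = 15 + v
E(m(-2*(-1)*4)) - 20858 = (15 - 1/14) - 20858 = 209/14 - 20858 = -291803/14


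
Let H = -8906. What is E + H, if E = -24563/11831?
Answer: -105391449/11831 ≈ -8908.1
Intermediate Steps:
E = -24563/11831 (E = -24563*1/11831 = -24563/11831 ≈ -2.0762)
E + H = -24563/11831 - 8906 = -105391449/11831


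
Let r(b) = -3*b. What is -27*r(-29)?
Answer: -2349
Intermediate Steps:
-27*r(-29) = -(-81)*(-29) = -27*87 = -2349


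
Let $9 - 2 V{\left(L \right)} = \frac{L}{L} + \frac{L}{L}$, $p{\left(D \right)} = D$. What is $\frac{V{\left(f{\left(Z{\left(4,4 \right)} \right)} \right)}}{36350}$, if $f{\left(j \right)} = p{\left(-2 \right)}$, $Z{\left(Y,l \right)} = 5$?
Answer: $\frac{7}{72700} \approx 9.6286 \cdot 10^{-5}$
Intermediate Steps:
$f{\left(j \right)} = -2$
$V{\left(L \right)} = \frac{7}{2}$ ($V{\left(L \right)} = \frac{9}{2} - \frac{\frac{L}{L} + \frac{L}{L}}{2} = \frac{9}{2} - \frac{1 + 1}{2} = \frac{9}{2} - 1 = \frac{7}{2}$)
$\frac{V{\left(f{\left(Z{\left(4,4 \right)} \right)} \right)}}{36350} = \frac{7}{2 \cdot 36350} = \frac{7}{2} \cdot \frac{1}{36350} = \frac{7}{72700}$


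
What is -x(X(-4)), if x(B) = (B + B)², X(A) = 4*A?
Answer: -1024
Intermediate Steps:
x(B) = 4*B² (x(B) = (2*B)² = 4*B²)
-x(X(-4)) = -4*(4*(-4))² = -4*(-16)² = -4*256 = -1*1024 = -1024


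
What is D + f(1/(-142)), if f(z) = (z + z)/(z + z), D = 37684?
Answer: 37685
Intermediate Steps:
f(z) = 1 (f(z) = (2*z)/((2*z)) = (2*z)*(1/(2*z)) = 1)
D + f(1/(-142)) = 37684 + 1 = 37685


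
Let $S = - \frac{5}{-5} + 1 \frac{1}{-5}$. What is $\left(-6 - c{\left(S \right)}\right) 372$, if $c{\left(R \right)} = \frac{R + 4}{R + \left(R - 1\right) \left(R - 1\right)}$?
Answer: $- \frac{30504}{7} \approx -4357.7$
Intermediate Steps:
$S = \frac{4}{5}$ ($S = \left(-5\right) \left(- \frac{1}{5}\right) + 1 \left(- \frac{1}{5}\right) = 1 - \frac{1}{5} = \frac{4}{5} \approx 0.8$)
$c{\left(R \right)} = \frac{4 + R}{R + \left(-1 + R\right)^{2}}$ ($c{\left(R \right)} = \frac{4 + R}{R + \left(-1 + R\right) \left(-1 + R\right)} = \frac{4 + R}{R + \left(-1 + R\right)^{2}}$)
$\left(-6 - c{\left(S \right)}\right) 372 = \left(-6 - \frac{4 + \frac{4}{5}}{\frac{4}{5} + \left(-1 + \frac{4}{5}\right)^{2}}\right) 372 = \left(-6 - \frac{1}{\frac{4}{5} + \left(- \frac{1}{5}\right)^{2}} \cdot \frac{24}{5}\right) 372 = \left(-6 - \frac{1}{\frac{4}{5} + \frac{1}{25}} \cdot \frac{24}{5}\right) 372 = \left(-6 - \frac{1}{\frac{21}{25}} \cdot \frac{24}{5}\right) 372 = \left(-6 - \frac{25}{21} \cdot \frac{24}{5}\right) 372 = \left(-6 - \frac{40}{7}\right) 372 = \left(- \frac{82}{7}\right) 372 = - \frac{30504}{7}$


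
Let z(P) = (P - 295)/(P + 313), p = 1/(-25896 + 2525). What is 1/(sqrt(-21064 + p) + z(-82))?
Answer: -70183113/905939127476 - 53361*I*sqrt(11505233517395)/26272234696804 ≈ -7.747e-5 - 0.0068893*I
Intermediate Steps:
p = -1/23371 (p = 1/(-23371) = -1/23371 ≈ -4.2788e-5)
z(P) = (-295 + P)/(313 + P)
1/(sqrt(-21064 + p) + z(-82)) = 1/(sqrt(-21064 - 1/23371) + (-295 - 82)/(313 - 82)) = 1/(sqrt(-492286745/23371) - 377/231) = 1/(I*sqrt(11505233517395)/23371 + (1/231)*(-377)) = 1/(I*sqrt(11505233517395)/23371 - 377/231) = 1/(-377/231 + I*sqrt(11505233517395)/23371)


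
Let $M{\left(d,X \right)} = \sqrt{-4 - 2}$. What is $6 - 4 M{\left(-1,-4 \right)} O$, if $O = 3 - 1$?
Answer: $- 48 i \sqrt{6} \approx - 117.58 i$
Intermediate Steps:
$O = 2$ ($O = 3 - 1 = 2$)
$M{\left(d,X \right)} = i \sqrt{6}$ ($M{\left(d,X \right)} = \sqrt{-6} = i \sqrt{6}$)
$6 - 4 M{\left(-1,-4 \right)} O = 6 - 4 i \sqrt{6} \cdot 2 = 6 \left(- 8 i \sqrt{6}\right) = - 48 i \sqrt{6}$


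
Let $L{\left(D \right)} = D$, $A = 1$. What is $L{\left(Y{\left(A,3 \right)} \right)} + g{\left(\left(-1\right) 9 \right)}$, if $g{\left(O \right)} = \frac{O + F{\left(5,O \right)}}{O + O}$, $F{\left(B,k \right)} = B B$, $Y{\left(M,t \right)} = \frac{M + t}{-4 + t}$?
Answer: $- \frac{44}{9} \approx -4.8889$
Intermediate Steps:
$Y{\left(M,t \right)} = \frac{M + t}{-4 + t}$
$F{\left(B,k \right)} = B^{2}$
$g{\left(O \right)} = \frac{25 + O}{2 O}$ ($g{\left(O \right)} = \frac{O + 5^{2}}{O + O} = \frac{O + 25}{2 O} = \left(25 + O\right) \frac{1}{2 O} = \frac{25 + O}{2 O}$)
$L{\left(Y{\left(A,3 \right)} \right)} + g{\left(\left(-1\right) 9 \right)} = \frac{1 + 3}{-4 + 3} + \frac{25 - 9}{2 \left(\left(-1\right) 9\right)} = \frac{1}{-1} \cdot 4 + \frac{25 - 9}{2 \left(-9\right)} = \left(-1\right) 4 + \frac{1}{2} \left(- \frac{1}{9}\right) 16 = -4 - \frac{8}{9} = - \frac{44}{9}$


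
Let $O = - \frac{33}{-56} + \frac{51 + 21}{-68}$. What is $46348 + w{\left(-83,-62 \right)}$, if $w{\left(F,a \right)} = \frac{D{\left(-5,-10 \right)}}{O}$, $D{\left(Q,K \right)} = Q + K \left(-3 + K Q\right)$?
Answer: $\frac{21169756}{447} \approx 47360.0$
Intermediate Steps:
$O = - \frac{447}{952}$ ($O = \left(-33\right) \left(- \frac{1}{56}\right) + 72 \left(- \frac{1}{68}\right) = \frac{33}{56} - \frac{18}{17} = - \frac{447}{952} \approx -0.46954$)
$w{\left(F,a \right)} = \frac{452200}{447}$ ($w{\left(F,a \right)} = \frac{-5 - -30 - 5 \left(-10\right)^{2}}{- \frac{447}{952}} = \left(-5 + 30 - 500\right) \left(- \frac{952}{447}\right) = \left(-475\right) \left(- \frac{952}{447}\right) = \frac{452200}{447}$)
$46348 + w{\left(-83,-62 \right)} = 46348 + \frac{452200}{447} = \frac{21169756}{447}$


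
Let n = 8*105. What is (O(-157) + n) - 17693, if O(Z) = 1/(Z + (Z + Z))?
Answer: -7937764/471 ≈ -16853.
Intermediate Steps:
O(Z) = 1/(3*Z) (O(Z) = 1/(Z + 2*Z) = 1/(3*Z))
n = 840
(O(-157) + n) - 17693 = ((1/3)/(-157) + 840) - 17693 = ((1/3)*(-1/157) + 840) - 17693 = (-1/471 + 840) - 17693 = 395639/471 - 17693 = -7937764/471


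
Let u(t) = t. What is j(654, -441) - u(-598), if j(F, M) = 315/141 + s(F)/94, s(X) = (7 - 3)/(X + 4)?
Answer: 9281420/15463 ≈ 600.23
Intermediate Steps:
s(X) = 4/(4 + X)
j(F, M) = 105/47 + 2/(47*(4 + F)) (j(F, M) = 315/141 + (4/(4 + F))/94 = 315*(1/141) + (4/(4 + F))*(1/94) = 105/47 + 2/(47*(4 + F)))
j(654, -441) - u(-598) = (422 + 105*654)/(47*(4 + 654)) - 1*(-598) = (1/47)*(422 + 68670)/658 + 598 = (1/47)*(1/658)*69092 + 598 = 34546/15463 + 598 = 9281420/15463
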